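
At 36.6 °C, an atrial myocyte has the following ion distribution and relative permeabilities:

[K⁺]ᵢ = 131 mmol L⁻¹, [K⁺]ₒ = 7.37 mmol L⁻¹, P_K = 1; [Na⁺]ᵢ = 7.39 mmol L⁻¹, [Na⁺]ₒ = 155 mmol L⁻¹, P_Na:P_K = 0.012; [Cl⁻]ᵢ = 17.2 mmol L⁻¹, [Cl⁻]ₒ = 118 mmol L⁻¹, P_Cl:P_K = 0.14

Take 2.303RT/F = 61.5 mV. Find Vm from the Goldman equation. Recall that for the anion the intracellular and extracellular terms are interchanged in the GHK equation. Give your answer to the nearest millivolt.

-68 mV

Vm = 61.5 · log₁₀[(Σ P·[cation]ₒ + Σ P·[anion]ᵢ) / (Σ P·[cation]ᵢ + Σ P·[anion]ₒ)]
Numerator = 1×7.37 + 0.012×155 + 0.14×17.2 = 11.64
Denominator = 1×131 + 0.012×7.39 + 0.14×118 = 147.6
Vm = 61.5 · log₁₀(0.078844) = 61.5 × (-1.1032) = -67.85 mV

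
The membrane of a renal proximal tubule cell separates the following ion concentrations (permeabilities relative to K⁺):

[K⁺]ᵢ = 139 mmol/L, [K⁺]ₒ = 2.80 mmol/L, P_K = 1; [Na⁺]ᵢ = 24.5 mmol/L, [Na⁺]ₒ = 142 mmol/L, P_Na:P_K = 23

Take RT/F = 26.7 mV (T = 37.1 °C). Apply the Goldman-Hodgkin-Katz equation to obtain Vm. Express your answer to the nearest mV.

41 mV

Vm = 26.7 · ln[(Σ P·[cation]ₒ + Σ P·[anion]ᵢ) / (Σ P·[cation]ᵢ + Σ P·[anion]ₒ)]
Numerator = 1×2.80 + 23×142 = 3269
Denominator = 1×139 + 23×24.5 = 702.5
Vm = 26.7 · ln(4.6531) = 26.7 × (1.5375) = 41.05 mV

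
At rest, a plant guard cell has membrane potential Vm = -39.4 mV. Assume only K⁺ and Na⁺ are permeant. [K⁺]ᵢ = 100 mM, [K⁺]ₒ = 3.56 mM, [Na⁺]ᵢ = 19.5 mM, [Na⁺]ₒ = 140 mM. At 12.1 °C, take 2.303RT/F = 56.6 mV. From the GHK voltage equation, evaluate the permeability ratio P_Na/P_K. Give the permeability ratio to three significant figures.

0.122

Let α = P_Na/P_K. GHK: Vm = 56.6·log₁₀[(Kₒ + α·Naₒ)/(Kᵢ + α·Naᵢ)].
10^(Vm/56.6) = 10^(-39.4/56.6) = 0.20132
So 0.20132·(Kᵢ + α·Naᵢ) = Kₒ + α·Naₒ → α = (0.20132·100.0 − 3.56) / (140.0 − 0.20132·19.5)
α = (20.13 − 3.56) / (140.0 − 3.926) = 16.57/136.1 = 0.1218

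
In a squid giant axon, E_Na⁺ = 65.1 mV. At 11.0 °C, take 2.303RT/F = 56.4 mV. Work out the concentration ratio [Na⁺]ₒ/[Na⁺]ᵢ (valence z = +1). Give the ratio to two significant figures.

14

log₁₀([out]/[in]) = E·z/(56.4) = 65.1 × 1 / 56.4 = 1.1543
[out]/[in] = 10^(1.1543) = 14.26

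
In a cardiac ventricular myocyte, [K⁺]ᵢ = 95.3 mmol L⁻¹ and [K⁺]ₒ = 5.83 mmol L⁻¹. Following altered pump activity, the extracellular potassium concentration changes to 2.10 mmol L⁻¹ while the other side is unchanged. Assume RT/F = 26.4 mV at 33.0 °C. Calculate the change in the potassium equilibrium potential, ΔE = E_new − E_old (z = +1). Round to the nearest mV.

-27 mV

E_old = (26.4/1)·ln(5.83/95.3) = -73.76 mV
E_new = (26.4/1)·ln(2.10/95.3) = -100.72 mV
ΔE = -100.72 − (-73.76) = -26.96 mV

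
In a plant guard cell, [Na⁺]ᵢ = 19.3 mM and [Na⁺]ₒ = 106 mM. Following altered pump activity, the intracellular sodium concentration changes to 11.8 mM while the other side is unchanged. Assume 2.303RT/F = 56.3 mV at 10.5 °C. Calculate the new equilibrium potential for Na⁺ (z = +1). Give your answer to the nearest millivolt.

54 mV

After the shift: [Na⁺]_out = 106, [Na⁺]_in = 11.8 mM.
E_new = (56.3/1)·log₁₀(106/11.8) = 56.30 · (0.9534) = 53.68 mV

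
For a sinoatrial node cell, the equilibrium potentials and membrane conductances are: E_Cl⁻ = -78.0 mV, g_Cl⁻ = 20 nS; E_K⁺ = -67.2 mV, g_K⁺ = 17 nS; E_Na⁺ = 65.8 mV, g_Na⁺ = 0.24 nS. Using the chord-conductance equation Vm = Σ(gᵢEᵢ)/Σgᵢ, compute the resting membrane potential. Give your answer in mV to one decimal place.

-72.1 mV

Σ gᵢEᵢ = 20·(-78.0) + 17·(-67.2) + 0.24·(65.8) = -2686.61
Σ gᵢ = 20 + 17 + 0.24 = 37.24
Vm = -2686.61 / 37.24 = -72.14 mV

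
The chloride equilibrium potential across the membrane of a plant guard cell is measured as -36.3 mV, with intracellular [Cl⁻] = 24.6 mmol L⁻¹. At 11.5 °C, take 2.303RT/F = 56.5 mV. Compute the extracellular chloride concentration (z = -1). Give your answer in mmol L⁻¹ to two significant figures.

110 mmol L⁻¹

Nernst: E = (56.5/-1) · log₁₀([out]/[in]), so log₁₀([out]/[in]) = -36.3 × -1 / 56.5 = 0.6425.
[out]/[in] = 10^(0.6425) = 4.39.
[out] = 4.39 × 24.6 = 108 mmol L⁻¹.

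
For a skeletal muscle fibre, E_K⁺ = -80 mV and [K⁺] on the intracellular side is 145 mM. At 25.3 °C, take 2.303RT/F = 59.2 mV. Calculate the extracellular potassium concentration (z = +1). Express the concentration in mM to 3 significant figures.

6.46 mM

Nernst: E = (59.2/1) · log₁₀([out]/[in]), so log₁₀([out]/[in]) = -80.0 × 1 / 59.2 = -1.3514.
[out]/[in] = 10^(-1.3514) = 0.04453.
[out] = 0.04453 × 145 = 6.457 mM.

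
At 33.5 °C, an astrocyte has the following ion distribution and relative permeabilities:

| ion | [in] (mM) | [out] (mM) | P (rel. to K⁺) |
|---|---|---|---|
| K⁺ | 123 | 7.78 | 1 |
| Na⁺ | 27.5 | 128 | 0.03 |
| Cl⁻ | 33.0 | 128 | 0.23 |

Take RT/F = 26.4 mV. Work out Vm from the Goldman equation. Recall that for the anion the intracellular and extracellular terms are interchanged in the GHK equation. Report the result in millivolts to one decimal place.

-54.8 mV

Vm = 26.4 · ln[(Σ P·[cation]ₒ + Σ P·[anion]ᵢ) / (Σ P·[cation]ᵢ + Σ P·[anion]ₒ)]
Numerator = 1×7.78 + 0.03×128 + 0.23×33.0 = 19.21
Denominator = 1×123 + 0.03×27.5 + 0.23×128 = 153.3
Vm = 26.4 · ln(0.12534) = 26.4 × (-2.0767) = -54.83 mV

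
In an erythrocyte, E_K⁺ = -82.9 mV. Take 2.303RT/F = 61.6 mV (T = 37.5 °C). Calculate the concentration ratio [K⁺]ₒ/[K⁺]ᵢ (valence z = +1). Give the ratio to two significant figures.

log₁₀([out]/[in]) = E·z/(61.6) = -82.9 × 1 / 61.6 = -1.3458
[out]/[in] = 10^(-1.3458) = 0.0451

0.045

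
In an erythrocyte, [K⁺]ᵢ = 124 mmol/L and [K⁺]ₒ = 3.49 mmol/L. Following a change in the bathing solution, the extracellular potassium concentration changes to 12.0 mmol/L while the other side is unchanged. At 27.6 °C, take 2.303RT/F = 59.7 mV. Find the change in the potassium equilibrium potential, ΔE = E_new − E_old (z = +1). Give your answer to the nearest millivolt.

E_old = (59.7/1)·log₁₀(3.49/124) = -92.57 mV
E_new = (59.7/1)·log₁₀(12.0/124) = -60.55 mV
ΔE = -60.55 − (-92.57) = 32.02 mV

32 mV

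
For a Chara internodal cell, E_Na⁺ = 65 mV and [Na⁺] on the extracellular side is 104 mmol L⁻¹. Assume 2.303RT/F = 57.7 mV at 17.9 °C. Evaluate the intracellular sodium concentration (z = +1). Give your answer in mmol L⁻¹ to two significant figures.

Nernst: E = (57.7/1) · log₁₀([out]/[in]), so log₁₀([out]/[in]) = 65.0 × 1 / 57.7 = 1.1265.
[out]/[in] = 10^(1.1265) = 13.38.
[in] = 104 / 13.38 = 7.772 mmol L⁻¹.

7.8 mmol L⁻¹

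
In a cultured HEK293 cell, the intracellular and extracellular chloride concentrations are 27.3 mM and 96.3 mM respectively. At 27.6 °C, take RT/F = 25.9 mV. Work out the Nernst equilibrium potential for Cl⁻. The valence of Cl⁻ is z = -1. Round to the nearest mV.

-33 mV

E = (25.9/z) · ln([Cl⁻]_out/[Cl⁻]_in) with z = -1.
For an anion, dividing by z = -1 reverses the sign.
= (25.9/-1) · ln(96.3/27.3) = -25.90 · ln(3.527)
= -25.90 · (1.2606) = -32.65 mV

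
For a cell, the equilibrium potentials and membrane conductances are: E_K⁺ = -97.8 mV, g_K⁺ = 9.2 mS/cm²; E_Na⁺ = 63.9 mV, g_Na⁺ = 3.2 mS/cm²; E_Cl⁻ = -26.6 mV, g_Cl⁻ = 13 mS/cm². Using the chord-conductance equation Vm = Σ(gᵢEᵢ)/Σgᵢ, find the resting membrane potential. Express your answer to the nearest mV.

Σ gᵢEᵢ = 9.2·(-97.8) + 3.2·(63.9) + 13·(-26.6) = -1041.08
Σ gᵢ = 9.2 + 3.2 + 13 = 25.4
Vm = -1041.08 / 25.4 = -40.99 mV

-41 mV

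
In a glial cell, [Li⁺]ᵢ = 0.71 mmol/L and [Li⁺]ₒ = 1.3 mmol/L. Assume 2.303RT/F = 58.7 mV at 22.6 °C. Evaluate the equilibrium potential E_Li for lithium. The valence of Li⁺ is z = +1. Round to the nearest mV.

E = (58.7/z) · log₁₀([Li⁺]_out/[Li⁺]_in) with z = +1.
= (58.7/1) · log₁₀(1.3/0.71) = 58.70 · log₁₀(1.831)
= 58.70 · (0.2627) = 15.42 mV

15 mV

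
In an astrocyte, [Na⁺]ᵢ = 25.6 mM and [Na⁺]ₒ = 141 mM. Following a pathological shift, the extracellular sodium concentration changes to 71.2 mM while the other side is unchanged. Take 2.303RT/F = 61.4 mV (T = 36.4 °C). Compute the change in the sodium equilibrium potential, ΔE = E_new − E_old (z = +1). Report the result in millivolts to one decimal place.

-18.2 mV

E_old = (61.4/1)·log₁₀(141/25.6) = 45.50 mV
E_new = (61.4/1)·log₁₀(71.2/25.6) = 27.28 mV
ΔE = 27.28 − (45.50) = -18.22 mV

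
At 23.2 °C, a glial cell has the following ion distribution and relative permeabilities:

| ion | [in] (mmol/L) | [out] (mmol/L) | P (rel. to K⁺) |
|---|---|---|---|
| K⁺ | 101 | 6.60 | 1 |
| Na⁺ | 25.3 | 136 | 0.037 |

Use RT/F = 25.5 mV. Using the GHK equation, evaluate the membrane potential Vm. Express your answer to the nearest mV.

-55 mV

Vm = 25.5 · ln[(Σ P·[cation]ₒ + Σ P·[anion]ᵢ) / (Σ P·[cation]ᵢ + Σ P·[anion]ₒ)]
Numerator = 1×6.60 + 0.037×136 = 11.63
Denominator = 1×101 + 0.037×25.3 = 101.9
Vm = 25.5 · ln(0.11411) = 25.5 × (-2.1706) = -55.35 mV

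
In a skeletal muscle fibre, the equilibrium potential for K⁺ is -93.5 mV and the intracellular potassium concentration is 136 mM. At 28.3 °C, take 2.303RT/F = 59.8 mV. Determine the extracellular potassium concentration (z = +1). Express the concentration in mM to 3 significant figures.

Nernst: E = (59.8/1) · log₁₀([out]/[in]), so log₁₀([out]/[in]) = -93.5 × 1 / 59.8 = -1.5635.
[out]/[in] = 10^(-1.5635) = 0.02732.
[out] = 0.02732 × 136 = 3.715 mM.

3.72 mM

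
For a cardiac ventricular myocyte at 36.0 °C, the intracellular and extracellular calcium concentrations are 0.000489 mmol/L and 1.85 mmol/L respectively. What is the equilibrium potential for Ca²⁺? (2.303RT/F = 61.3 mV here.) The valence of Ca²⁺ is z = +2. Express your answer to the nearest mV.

E = (61.3/z) · log₁₀([Ca²⁺]_out/[Ca²⁺]_in) with z = +2.
= (61.3/2) · log₁₀(1.85/0.000489) = 30.65 · log₁₀(3783)
= 30.65 · (3.5779) = 109.66 mV

110 mV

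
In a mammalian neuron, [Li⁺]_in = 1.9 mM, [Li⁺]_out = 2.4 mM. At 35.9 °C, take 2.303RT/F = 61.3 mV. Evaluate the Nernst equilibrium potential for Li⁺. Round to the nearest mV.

6 mV

E = (61.3/z) · log₁₀([Li⁺]_out/[Li⁺]_in) with z = +1.
= (61.3/1) · log₁₀(2.4/1.9) = 61.30 · log₁₀(1.263)
= 61.30 · (0.1015) = 6.22 mV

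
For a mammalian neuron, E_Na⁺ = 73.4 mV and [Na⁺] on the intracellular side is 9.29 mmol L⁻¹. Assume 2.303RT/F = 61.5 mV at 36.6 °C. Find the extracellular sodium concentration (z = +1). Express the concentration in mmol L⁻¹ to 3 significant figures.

145 mmol L⁻¹

Nernst: E = (61.5/1) · log₁₀([out]/[in]), so log₁₀([out]/[in]) = 73.4 × 1 / 61.5 = 1.1935.
[out]/[in] = 10^(1.1935) = 15.61.
[out] = 15.61 × 9.29 = 145 mmol L⁻¹.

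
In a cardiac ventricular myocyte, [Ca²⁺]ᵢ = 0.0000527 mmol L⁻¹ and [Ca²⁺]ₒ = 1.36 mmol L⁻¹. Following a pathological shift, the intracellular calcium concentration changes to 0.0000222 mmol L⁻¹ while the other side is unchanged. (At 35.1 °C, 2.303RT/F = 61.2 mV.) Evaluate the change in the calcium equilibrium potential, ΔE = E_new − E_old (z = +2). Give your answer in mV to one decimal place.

11.5 mV

E_old = (61.2/2)·log₁₀(1.36/0.0000527) = 135.00 mV
E_new = (61.2/2)·log₁₀(1.36/0.0000222) = 146.49 mV
ΔE = 146.49 − (135.00) = 11.49 mV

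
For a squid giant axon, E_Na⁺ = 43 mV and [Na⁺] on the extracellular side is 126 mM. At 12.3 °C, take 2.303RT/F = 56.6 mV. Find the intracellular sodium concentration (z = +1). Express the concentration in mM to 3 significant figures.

Nernst: E = (56.6/1) · log₁₀([out]/[in]), so log₁₀([out]/[in]) = 43.0 × 1 / 56.6 = 0.7597.
[out]/[in] = 10^(0.7597) = 5.751.
[in] = 126 / 5.751 = 21.91 mM.

21.9 mM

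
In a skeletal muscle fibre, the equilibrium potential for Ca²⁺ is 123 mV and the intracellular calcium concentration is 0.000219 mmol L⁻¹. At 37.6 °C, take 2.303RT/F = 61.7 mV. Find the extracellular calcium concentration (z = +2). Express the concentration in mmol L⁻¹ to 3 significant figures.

2.13 mmol L⁻¹

Nernst: E = (61.7/2) · log₁₀([out]/[in]), so log₁₀([out]/[in]) = 123.0 × 2 / 61.7 = 3.9870.
[out]/[in] = 10^(3.9870) = 9706.
[out] = 9706 × 0.000219 = 2.126 mmol L⁻¹.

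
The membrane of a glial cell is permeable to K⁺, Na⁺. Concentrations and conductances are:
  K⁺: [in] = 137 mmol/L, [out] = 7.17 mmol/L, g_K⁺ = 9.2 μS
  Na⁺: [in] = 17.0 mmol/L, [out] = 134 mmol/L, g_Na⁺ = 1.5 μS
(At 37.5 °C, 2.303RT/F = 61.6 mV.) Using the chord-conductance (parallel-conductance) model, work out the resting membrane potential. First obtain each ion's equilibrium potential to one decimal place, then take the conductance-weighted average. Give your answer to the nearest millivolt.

-60 mV

E_K⁺ = (61.6/1)·log₁₀(7.17/137) = -78.9 mV
E_Na⁺ = (61.6/1)·log₁₀(134/17.0) = 55.2 mV
Vm = (Σ gᵢEᵢ)/(Σ gᵢ) = (9.2·-78.9 + 1.5·55.2) / (9.2 + 1.5)
= -643.08 / 10.7 = -60.10 mV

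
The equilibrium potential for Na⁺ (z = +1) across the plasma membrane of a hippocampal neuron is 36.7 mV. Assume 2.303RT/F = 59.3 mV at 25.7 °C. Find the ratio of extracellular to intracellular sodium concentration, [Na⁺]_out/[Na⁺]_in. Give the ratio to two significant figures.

4.2

log₁₀([out]/[in]) = E·z/(59.3) = 36.7 × 1 / 59.3 = 0.6189
[out]/[in] = 10^(0.6189) = 4.158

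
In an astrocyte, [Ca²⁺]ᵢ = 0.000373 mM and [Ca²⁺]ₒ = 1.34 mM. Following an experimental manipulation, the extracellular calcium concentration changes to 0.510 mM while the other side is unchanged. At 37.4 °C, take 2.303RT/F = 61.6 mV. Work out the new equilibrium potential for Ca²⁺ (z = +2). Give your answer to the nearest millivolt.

97 mV

After the shift: [Ca²⁺]_out = 0.510, [Ca²⁺]_in = 0.000373 mM.
E_new = (61.6/2)·log₁₀(0.510/0.000373) = 30.80 · (3.1359) = 96.58 mV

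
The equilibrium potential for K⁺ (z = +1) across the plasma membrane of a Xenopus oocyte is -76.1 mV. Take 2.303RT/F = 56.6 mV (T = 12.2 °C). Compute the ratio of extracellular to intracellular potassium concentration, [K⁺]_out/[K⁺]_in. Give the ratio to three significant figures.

log₁₀([out]/[in]) = E·z/(56.6) = -76.1 × 1 / 56.6 = -1.3445
[out]/[in] = 10^(-1.3445) = 0.04524

0.0452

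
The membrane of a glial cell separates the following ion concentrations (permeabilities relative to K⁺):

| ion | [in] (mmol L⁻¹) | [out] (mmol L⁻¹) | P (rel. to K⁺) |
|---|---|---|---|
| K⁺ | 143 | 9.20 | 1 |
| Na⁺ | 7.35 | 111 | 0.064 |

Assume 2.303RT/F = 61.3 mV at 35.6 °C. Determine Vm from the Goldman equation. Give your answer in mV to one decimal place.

-57.9 mV

Vm = 61.3 · log₁₀[(Σ P·[cation]ₒ + Σ P·[anion]ᵢ) / (Σ P·[cation]ᵢ + Σ P·[anion]ₒ)]
Numerator = 1×9.20 + 0.064×111 = 16.3
Denominator = 1×143 + 0.064×7.35 = 143.5
Vm = 61.3 · log₁₀(0.11364) = 61.3 × (-0.9445) = -57.90 mV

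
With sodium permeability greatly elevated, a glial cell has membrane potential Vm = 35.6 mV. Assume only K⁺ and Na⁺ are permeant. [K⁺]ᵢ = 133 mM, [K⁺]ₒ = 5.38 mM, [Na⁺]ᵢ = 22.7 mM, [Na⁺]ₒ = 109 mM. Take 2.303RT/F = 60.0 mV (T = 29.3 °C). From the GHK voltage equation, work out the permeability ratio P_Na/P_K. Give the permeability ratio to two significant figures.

Let α = P_Na/P_K. GHK: Vm = 60.0·log₁₀[(Kₒ + α·Naₒ)/(Kᵢ + α·Naᵢ)].
10^(Vm/60.0) = 10^(35.6/60.0) = 3.9204
So 3.9204·(Kᵢ + α·Naᵢ) = Kₒ + α·Naₒ → α = (3.9204·133.0 − 5.38) / (109.0 − 3.9204·22.7)
α = (521.4 − 5.38) / (109.0 − 88.99) = 516/20.01 = 25.79

26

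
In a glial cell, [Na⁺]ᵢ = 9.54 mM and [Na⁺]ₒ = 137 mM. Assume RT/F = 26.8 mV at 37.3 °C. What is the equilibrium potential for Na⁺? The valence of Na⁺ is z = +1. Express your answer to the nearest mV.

E = (26.8/z) · ln([Na⁺]_out/[Na⁺]_in) with z = +1.
= (26.8/1) · ln(137/9.54) = 26.80 · ln(14.36)
= 26.80 · (2.6645) = 71.41 mV

71 mV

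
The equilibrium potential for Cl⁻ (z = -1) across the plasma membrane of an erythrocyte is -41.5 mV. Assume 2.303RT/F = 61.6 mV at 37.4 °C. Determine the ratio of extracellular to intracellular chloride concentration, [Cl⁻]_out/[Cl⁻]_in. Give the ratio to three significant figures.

4.72

log₁₀([out]/[in]) = E·z/(61.6) = -41.5 × -1 / 61.6 = 0.6737
[out]/[in] = 10^(0.6737) = 4.717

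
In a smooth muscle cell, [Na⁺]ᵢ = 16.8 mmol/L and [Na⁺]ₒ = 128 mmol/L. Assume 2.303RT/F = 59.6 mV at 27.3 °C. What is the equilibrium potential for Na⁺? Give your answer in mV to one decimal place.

52.6 mV

E = (59.6/z) · log₁₀([Na⁺]_out/[Na⁺]_in) with z = +1.
= (59.6/1) · log₁₀(128/16.8) = 59.60 · log₁₀(7.619)
= 59.60 · (0.8819) = 52.56 mV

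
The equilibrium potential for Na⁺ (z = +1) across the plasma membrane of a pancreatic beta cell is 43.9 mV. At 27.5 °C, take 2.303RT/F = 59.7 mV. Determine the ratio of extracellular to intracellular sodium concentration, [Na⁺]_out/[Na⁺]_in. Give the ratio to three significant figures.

5.44

log₁₀([out]/[in]) = E·z/(59.7) = 43.9 × 1 / 59.7 = 0.7353
[out]/[in] = 10^(0.7353) = 5.437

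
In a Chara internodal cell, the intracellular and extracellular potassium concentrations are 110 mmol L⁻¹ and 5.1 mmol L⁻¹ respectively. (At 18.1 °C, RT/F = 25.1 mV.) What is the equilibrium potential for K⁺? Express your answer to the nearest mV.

-77 mV

E = (25.1/z) · ln([K⁺]_out/[K⁺]_in) with z = +1.
= (25.1/1) · ln(5.1/110) = 25.10 · ln(0.04636)
= 25.10 · (-3.0712) = -77.09 mV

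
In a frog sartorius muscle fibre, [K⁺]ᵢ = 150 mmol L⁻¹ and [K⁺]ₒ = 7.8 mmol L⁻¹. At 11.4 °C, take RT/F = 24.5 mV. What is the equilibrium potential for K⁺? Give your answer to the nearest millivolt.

-72 mV

E = (24.5/z) · ln([K⁺]_out/[K⁺]_in) with z = +1.
= (24.5/1) · ln(7.8/150) = 24.50 · ln(0.052)
= 24.50 · (-2.9565) = -72.43 mV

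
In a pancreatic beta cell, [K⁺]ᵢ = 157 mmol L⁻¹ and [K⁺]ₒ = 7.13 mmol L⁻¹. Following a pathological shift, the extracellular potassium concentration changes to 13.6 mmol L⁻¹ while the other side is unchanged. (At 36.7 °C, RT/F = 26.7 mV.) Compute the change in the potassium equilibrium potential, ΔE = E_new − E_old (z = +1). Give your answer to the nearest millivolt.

17 mV

E_old = (26.7/1)·ln(7.13/157) = -82.55 mV
E_new = (26.7/1)·ln(13.6/157) = -65.31 mV
ΔE = -65.31 − (-82.55) = 17.24 mV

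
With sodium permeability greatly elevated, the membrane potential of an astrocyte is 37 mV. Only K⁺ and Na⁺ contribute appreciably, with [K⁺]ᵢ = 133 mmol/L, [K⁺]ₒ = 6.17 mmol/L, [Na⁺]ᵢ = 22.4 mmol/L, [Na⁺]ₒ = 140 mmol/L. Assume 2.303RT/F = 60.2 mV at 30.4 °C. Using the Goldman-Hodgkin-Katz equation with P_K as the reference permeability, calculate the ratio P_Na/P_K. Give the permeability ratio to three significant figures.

Let α = P_Na/P_K. GHK: Vm = 60.2·log₁₀[(Kₒ + α·Naₒ)/(Kᵢ + α·Naᵢ)].
10^(Vm/60.2) = 10^(37.0/60.2) = 4.1174
So 4.1174·(Kᵢ + α·Naᵢ) = Kₒ + α·Naₒ → α = (4.1174·133.0 − 6.17) / (140.0 − 4.1174·22.4)
α = (547.6 − 6.17) / (140.0 − 92.23) = 541.4/47.77 = 11.33

11.3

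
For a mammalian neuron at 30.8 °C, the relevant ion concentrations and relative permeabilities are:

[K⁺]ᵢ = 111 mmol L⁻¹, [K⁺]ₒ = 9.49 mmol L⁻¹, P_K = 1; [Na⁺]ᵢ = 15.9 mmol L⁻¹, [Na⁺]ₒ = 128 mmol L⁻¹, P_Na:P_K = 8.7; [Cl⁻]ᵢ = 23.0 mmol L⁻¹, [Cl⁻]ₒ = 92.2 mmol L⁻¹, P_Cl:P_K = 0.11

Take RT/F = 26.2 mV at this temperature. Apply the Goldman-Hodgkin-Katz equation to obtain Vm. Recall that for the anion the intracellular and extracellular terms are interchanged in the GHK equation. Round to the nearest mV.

38 mV

Vm = 26.2 · ln[(Σ P·[cation]ₒ + Σ P·[anion]ᵢ) / (Σ P·[cation]ᵢ + Σ P·[anion]ₒ)]
Numerator = 1×9.49 + 8.7×128 + 0.11×23.0 = 1126
Denominator = 1×111 + 8.7×15.9 + 0.11×92.2 = 259.5
Vm = 26.2 · ln(4.3381) = 26.2 × (1.4674) = 38.45 mV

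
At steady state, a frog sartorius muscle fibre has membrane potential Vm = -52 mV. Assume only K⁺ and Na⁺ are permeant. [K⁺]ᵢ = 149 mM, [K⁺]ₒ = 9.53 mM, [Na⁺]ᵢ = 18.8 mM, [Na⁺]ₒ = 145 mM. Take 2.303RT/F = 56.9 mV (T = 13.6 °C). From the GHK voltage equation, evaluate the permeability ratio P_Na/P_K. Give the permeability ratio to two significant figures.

0.061

Let α = P_Na/P_K. GHK: Vm = 56.9·log₁₀[(Kₒ + α·Naₒ)/(Kᵢ + α·Naᵢ)].
10^(Vm/56.9) = 10^(-52.0/56.9) = 0.12193
So 0.12193·(Kᵢ + α·Naᵢ) = Kₒ + α·Naₒ → α = (0.12193·149.0 − 9.53) / (145.0 − 0.12193·18.8)
α = (18.17 − 9.53) / (145.0 − 2.292) = 8.638/142.7 = 0.06053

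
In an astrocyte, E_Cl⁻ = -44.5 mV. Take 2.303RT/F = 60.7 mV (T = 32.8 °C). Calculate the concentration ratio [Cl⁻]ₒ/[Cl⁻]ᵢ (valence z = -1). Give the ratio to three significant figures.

5.41

log₁₀([out]/[in]) = E·z/(60.7) = -44.5 × -1 / 60.7 = 0.7331
[out]/[in] = 10^(0.7331) = 5.409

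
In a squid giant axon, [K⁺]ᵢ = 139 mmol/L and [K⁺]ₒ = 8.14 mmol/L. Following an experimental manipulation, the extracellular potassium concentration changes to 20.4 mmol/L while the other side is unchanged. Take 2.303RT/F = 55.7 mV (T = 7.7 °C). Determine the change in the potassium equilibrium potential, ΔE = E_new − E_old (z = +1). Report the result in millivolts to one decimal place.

22.2 mV

E_old = (55.7/1)·log₁₀(8.14/139) = -68.64 mV
E_new = (55.7/1)·log₁₀(20.4/139) = -46.42 mV
ΔE = -46.42 − (-68.64) = 22.22 mV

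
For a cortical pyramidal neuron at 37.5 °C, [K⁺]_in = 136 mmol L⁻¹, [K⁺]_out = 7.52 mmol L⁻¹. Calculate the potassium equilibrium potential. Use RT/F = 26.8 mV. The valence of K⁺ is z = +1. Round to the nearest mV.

-78 mV

E = (26.8/z) · ln([K⁺]_out/[K⁺]_in) with z = +1.
= (26.8/1) · ln(7.52/136) = 26.80 · ln(0.05529)
= 26.80 · (-2.8951) = -77.59 mV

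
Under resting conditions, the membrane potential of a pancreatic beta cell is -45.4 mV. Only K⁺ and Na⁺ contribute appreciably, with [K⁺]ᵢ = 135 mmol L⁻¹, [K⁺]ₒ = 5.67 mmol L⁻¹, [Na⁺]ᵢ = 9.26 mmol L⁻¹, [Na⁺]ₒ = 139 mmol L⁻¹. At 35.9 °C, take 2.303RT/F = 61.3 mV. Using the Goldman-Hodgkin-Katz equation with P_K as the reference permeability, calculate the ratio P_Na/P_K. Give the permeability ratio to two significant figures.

0.14

Let α = P_Na/P_K. GHK: Vm = 61.3·log₁₀[(Kₒ + α·Naₒ)/(Kᵢ + α·Naᵢ)].
10^(Vm/61.3) = 10^(-45.4/61.3) = 0.18171
So 0.18171·(Kᵢ + α·Naᵢ) = Kₒ + α·Naₒ → α = (0.18171·135.0 − 5.67) / (139.0 − 0.18171·9.26)
α = (24.53 − 5.67) / (139.0 − 1.683) = 18.86/137.3 = 0.1374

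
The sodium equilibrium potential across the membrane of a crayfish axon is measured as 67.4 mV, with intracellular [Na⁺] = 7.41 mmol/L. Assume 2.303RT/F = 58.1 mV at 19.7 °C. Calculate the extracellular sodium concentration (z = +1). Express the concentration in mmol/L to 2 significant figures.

110 mmol/L

Nernst: E = (58.1/1) · log₁₀([out]/[in]), so log₁₀([out]/[in]) = 67.4 × 1 / 58.1 = 1.1601.
[out]/[in] = 10^(1.1601) = 14.46.
[out] = 14.46 × 7.41 = 107.1 mmol/L.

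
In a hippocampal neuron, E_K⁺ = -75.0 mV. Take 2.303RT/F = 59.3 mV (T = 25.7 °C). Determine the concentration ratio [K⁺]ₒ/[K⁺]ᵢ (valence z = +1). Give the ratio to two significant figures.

0.054

log₁₀([out]/[in]) = E·z/(59.3) = -75.0 × 1 / 59.3 = -1.2648
[out]/[in] = 10^(-1.2648) = 0.05436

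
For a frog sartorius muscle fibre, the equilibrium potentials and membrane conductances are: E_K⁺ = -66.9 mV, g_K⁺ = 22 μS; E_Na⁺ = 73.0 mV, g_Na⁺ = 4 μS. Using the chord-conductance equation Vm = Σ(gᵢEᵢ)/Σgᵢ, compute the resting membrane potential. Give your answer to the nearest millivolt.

-45 mV

Σ gᵢEᵢ = 22·(-66.9) + 4·(73.0) = -1179.80
Σ gᵢ = 22 + 4 = 26
Vm = -1179.80 / 26 = -45.38 mV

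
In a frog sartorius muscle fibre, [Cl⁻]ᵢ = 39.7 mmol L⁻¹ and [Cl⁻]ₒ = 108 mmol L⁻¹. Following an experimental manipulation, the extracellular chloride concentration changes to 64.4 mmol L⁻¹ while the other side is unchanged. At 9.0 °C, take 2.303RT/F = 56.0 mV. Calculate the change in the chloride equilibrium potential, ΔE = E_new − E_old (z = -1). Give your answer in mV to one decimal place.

12.6 mV

E_old = (56.0/-1)·log₁₀(108/39.7) = -24.34 mV
E_new = (56.0/-1)·log₁₀(64.4/39.7) = -11.77 mV
ΔE = -11.77 − (-24.34) = 12.57 mV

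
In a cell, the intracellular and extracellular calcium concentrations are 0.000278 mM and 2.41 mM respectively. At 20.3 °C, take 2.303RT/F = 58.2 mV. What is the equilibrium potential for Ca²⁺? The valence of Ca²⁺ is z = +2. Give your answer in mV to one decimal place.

114.6 mV

E = (58.2/z) · log₁₀([Ca²⁺]_out/[Ca²⁺]_in) with z = +2.
= (58.2/2) · log₁₀(2.41/0.000278) = 29.10 · log₁₀(8669)
= 29.10 · (3.9380) = 114.59 mV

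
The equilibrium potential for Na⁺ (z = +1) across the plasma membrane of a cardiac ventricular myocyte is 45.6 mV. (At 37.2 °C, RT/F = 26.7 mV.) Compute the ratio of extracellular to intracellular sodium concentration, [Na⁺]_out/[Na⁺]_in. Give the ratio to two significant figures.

5.5

ln([out]/[in]) = E·z/(26.7) = 45.6 × 1 / 26.7 = 1.7079
[out]/[in] = e^(1.7079) = 5.517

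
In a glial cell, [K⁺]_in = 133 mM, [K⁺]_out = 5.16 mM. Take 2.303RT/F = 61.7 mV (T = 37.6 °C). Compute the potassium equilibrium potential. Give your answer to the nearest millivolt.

-87 mV

E = (61.7/z) · log₁₀([K⁺]_out/[K⁺]_in) with z = +1.
= (61.7/1) · log₁₀(5.16/133) = 61.70 · log₁₀(0.0388)
= 61.70 · (-1.4112) = -87.07 mV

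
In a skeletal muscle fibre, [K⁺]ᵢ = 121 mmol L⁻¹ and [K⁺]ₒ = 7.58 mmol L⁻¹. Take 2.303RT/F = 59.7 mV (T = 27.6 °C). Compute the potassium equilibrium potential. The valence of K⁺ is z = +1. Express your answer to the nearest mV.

E = (59.7/z) · log₁₀([K⁺]_out/[K⁺]_in) with z = +1.
= (59.7/1) · log₁₀(7.58/121) = 59.70 · log₁₀(0.06264)
= 59.70 · (-1.2031) = -71.83 mV

-72 mV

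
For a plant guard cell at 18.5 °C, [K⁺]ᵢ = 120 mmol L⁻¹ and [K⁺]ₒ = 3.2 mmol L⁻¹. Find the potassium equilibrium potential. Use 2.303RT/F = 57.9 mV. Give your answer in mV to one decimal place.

-91.1 mV

E = (57.9/z) · log₁₀([K⁺]_out/[K⁺]_in) with z = +1.
= (57.9/1) · log₁₀(3.2/120) = 57.90 · log₁₀(0.02667)
= 57.90 · (-1.5740) = -91.14 mV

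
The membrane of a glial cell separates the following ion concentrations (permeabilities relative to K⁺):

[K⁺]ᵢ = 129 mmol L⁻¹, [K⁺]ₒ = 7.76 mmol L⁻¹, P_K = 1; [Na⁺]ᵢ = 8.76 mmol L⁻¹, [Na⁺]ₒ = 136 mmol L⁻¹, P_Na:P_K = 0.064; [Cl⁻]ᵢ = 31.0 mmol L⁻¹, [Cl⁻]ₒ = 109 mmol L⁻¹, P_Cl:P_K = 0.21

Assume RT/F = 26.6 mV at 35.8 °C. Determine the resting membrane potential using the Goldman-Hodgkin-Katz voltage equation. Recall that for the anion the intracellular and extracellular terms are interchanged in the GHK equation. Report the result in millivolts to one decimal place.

-50.3 mV

Vm = 26.6 · ln[(Σ P·[cation]ₒ + Σ P·[anion]ᵢ) / (Σ P·[cation]ᵢ + Σ P·[anion]ₒ)]
Numerator = 1×7.76 + 0.064×136 + 0.21×31.0 = 22.97
Denominator = 1×129 + 0.064×8.76 + 0.21×109 = 152.5
Vm = 26.6 · ln(0.1507) = 26.6 × (-1.8925) = -50.34 mV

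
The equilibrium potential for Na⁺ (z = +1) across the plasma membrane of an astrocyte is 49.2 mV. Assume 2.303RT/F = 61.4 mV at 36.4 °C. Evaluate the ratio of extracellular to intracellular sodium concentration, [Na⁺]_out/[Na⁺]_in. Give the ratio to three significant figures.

log₁₀([out]/[in]) = E·z/(61.4) = 49.2 × 1 / 61.4 = 0.8013
[out]/[in] = 10^(0.8013) = 6.329

6.33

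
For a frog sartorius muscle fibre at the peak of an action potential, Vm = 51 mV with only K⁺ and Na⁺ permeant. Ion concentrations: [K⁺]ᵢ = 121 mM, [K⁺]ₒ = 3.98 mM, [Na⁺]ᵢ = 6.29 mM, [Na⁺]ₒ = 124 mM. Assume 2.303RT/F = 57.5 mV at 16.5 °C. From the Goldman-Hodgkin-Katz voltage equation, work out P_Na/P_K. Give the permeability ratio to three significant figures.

Let α = P_Na/P_K. GHK: Vm = 57.5·log₁₀[(Kₒ + α·Naₒ)/(Kᵢ + α·Naᵢ)].
10^(Vm/57.5) = 10^(51.0/57.5) = 7.7083
So 7.7083·(Kᵢ + α·Naᵢ) = Kₒ + α·Naₒ → α = (7.7083·121.0 − 3.98) / (124.0 − 7.7083·6.29)
α = (932.7 − 3.98) / (124.0 − 48.48) = 928.7/75.52 = 12.3

12.3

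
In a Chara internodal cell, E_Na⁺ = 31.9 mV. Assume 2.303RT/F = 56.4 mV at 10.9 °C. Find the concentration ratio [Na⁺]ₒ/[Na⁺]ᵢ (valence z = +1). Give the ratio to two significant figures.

log₁₀([out]/[in]) = E·z/(56.4) = 31.9 × 1 / 56.4 = 0.5656
[out]/[in] = 10^(0.5656) = 3.678

3.7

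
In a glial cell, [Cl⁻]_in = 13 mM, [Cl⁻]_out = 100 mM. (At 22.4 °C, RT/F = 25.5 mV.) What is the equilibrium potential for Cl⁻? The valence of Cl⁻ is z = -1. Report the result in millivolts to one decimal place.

-52.0 mV

E = (25.5/z) · ln([Cl⁻]_out/[Cl⁻]_in) with z = -1.
For an anion, dividing by z = -1 reverses the sign.
= (25.5/-1) · ln(100/13) = -25.50 · ln(7.692)
= -25.50 · (2.0402) = -52.03 mV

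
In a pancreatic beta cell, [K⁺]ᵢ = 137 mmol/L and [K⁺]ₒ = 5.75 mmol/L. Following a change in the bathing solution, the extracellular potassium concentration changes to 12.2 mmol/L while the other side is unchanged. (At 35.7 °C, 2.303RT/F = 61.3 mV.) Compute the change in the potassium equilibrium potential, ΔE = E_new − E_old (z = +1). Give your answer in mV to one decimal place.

20.0 mV

E_old = (61.3/1)·log₁₀(5.75/137) = -84.41 mV
E_new = (61.3/1)·log₁₀(12.2/137) = -64.39 mV
ΔE = -64.39 − (-84.41) = 20.03 mV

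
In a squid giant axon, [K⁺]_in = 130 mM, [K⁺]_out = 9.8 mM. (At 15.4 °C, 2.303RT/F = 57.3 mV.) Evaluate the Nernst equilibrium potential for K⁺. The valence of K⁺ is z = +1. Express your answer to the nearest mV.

E = (57.3/z) · log₁₀([K⁺]_out/[K⁺]_in) with z = +1.
= (57.3/1) · log₁₀(9.8/130) = 57.30 · log₁₀(0.07538)
= 57.30 · (-1.1227) = -64.33 mV

-64 mV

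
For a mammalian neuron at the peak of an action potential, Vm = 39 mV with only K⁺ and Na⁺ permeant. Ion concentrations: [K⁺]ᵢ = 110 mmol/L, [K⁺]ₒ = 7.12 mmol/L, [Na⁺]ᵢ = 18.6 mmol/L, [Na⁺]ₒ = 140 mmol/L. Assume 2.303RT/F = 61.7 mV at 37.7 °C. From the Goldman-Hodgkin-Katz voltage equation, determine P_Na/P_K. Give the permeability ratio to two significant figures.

7.7

Let α = P_Na/P_K. GHK: Vm = 61.7·log₁₀[(Kₒ + α·Naₒ)/(Kᵢ + α·Naᵢ)].
10^(Vm/61.7) = 10^(39.0/61.7) = 4.2864
So 4.2864·(Kᵢ + α·Naᵢ) = Kₒ + α·Naₒ → α = (4.2864·110.0 − 7.12) / (140.0 − 4.2864·18.6)
α = (471.5 − 7.12) / (140.0 − 79.73) = 464.4/60.27 = 7.705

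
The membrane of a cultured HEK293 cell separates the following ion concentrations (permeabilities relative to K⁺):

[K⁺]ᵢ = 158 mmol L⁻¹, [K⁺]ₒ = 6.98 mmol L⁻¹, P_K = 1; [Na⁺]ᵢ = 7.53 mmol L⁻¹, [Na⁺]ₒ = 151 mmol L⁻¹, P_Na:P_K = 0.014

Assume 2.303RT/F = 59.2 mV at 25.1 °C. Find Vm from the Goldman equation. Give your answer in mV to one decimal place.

Vm = 59.2 · log₁₀[(Σ P·[cation]ₒ + Σ P·[anion]ᵢ) / (Σ P·[cation]ᵢ + Σ P·[anion]ₒ)]
Numerator = 1×6.98 + 0.014×151 = 9.094
Denominator = 1×158 + 0.014×7.53 = 158.1
Vm = 59.2 · log₁₀(0.057519) = 59.2 × (-1.2402) = -73.42 mV

-73.4 mV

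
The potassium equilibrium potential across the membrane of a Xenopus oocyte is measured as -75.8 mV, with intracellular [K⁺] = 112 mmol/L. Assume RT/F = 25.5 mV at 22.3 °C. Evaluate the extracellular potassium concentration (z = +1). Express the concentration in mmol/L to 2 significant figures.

Nernst: E = (25.5/1) · ln([out]/[in]), so ln([out]/[in]) = -75.8 × 1 / 25.5 = -2.9725.
[out]/[in] = e^(-2.9725) = 0.05117.
[out] = 0.05117 × 112 = 5.731 mmol/L.

5.7 mmol/L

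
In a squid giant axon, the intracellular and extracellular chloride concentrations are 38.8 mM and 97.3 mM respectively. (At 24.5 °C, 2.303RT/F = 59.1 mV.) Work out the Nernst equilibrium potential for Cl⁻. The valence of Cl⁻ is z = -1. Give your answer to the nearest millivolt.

E = (59.1/z) · log₁₀([Cl⁻]_out/[Cl⁻]_in) with z = -1.
For an anion, dividing by z = -1 reverses the sign.
= (59.1/-1) · log₁₀(97.3/38.8) = -59.10 · log₁₀(2.508)
= -59.10 · (0.3993) = -23.60 mV

-24 mV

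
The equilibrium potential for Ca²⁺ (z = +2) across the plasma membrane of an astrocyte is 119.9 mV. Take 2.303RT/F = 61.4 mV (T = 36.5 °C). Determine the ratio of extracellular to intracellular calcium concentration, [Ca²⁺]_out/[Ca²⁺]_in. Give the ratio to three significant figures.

8050

log₁₀([out]/[in]) = E·z/(61.4) = 119.9 × 2 / 61.4 = 3.9055
[out]/[in] = 10^(3.9055) = 8045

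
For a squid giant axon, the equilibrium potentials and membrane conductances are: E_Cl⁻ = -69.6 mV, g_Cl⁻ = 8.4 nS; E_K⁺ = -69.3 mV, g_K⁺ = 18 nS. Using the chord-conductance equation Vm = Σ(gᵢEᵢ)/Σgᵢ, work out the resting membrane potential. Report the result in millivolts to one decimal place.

Σ gᵢEᵢ = 8.4·(-69.6) + 18·(-69.3) = -1832.04
Σ gᵢ = 8.4 + 18 = 26.4
Vm = -1832.04 / 26.4 = -69.40 mV

-69.4 mV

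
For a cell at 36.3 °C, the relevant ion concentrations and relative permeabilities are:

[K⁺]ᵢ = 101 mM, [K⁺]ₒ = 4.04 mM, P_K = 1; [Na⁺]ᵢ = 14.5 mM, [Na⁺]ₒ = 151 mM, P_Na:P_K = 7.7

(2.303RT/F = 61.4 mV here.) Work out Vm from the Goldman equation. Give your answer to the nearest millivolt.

45 mV

Vm = 61.4 · log₁₀[(Σ P·[cation]ₒ + Σ P·[anion]ᵢ) / (Σ P·[cation]ᵢ + Σ P·[anion]ₒ)]
Numerator = 1×4.04 + 7.7×151 = 1167
Denominator = 1×101 + 7.7×14.5 = 212.7
Vm = 61.4 · log₁₀(5.4867) = 61.4 × (0.7393) = 45.39 mV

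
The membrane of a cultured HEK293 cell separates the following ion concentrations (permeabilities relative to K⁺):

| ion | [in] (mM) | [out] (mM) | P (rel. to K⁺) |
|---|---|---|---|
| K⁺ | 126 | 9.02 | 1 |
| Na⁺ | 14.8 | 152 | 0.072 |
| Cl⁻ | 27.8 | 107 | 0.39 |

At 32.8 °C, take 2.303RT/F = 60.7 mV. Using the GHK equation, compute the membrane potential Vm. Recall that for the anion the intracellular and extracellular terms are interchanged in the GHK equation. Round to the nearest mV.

Vm = 60.7 · log₁₀[(Σ P·[cation]ₒ + Σ P·[anion]ᵢ) / (Σ P·[cation]ᵢ + Σ P·[anion]ₒ)]
Numerator = 1×9.02 + 0.072×152 + 0.39×27.8 = 30.81
Denominator = 1×126 + 0.072×14.8 + 0.39×107 = 168.8
Vm = 60.7 · log₁₀(0.1825) = 60.7 × (-0.7387) = -44.84 mV

-45 mV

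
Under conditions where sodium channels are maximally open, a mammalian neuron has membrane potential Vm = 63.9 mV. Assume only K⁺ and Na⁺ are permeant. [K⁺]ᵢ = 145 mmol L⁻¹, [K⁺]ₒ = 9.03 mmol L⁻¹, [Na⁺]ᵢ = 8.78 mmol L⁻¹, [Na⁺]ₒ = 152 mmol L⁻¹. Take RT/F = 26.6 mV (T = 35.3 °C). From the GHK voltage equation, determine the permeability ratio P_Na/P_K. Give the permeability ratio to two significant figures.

Let α = P_Na/P_K. GHK: Vm = 26.6·ln[(Kₒ + α·Naₒ)/(Kᵢ + α·Naᵢ)].
e^(Vm/26.6) = e^(63.9/26.6) = 11.048
So 11.048·(Kᵢ + α·Naᵢ) = Kₒ + α·Naₒ → α = (11.048·145.0 − 9.03) / (152.0 − 11.048·8.78)
α = (1602 − 9.03) / (152.0 − 97) = 1593/55 = 28.96

29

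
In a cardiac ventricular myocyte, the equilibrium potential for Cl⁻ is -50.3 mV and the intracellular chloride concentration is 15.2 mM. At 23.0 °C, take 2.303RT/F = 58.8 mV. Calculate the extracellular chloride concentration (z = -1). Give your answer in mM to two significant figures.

110 mM

Nernst: E = (58.8/-1) · log₁₀([out]/[in]), so log₁₀([out]/[in]) = -50.3 × -1 / 58.8 = 0.8554.
[out]/[in] = 10^(0.8554) = 7.169.
[out] = 7.169 × 15.2 = 109 mM.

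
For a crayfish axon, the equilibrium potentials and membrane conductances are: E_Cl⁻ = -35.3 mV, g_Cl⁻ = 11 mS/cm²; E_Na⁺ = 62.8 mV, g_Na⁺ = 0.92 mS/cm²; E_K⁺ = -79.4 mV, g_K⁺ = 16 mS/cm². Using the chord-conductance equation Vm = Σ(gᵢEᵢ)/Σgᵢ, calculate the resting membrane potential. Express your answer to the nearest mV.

-57 mV

Σ gᵢEᵢ = 11·(-35.3) + 0.92·(62.8) + 16·(-79.4) = -1600.92
Σ gᵢ = 11 + 0.92 + 16 = 27.92
Vm = -1600.92 / 27.92 = -57.34 mV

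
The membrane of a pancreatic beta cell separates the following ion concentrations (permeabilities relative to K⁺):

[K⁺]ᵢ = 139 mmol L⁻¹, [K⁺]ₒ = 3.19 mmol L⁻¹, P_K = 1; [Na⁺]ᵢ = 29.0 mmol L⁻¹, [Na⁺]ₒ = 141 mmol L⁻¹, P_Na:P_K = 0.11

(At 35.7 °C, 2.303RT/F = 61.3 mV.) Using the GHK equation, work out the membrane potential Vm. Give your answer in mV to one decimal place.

Vm = 61.3 · log₁₀[(Σ P·[cation]ₒ + Σ P·[anion]ᵢ) / (Σ P·[cation]ᵢ + Σ P·[anion]ₒ)]
Numerator = 1×3.19 + 0.11×141 = 18.7
Denominator = 1×139 + 0.11×29.0 = 142.2
Vm = 61.3 · log₁₀(0.13151) = 61.3 × (-0.8810) = -54.01 mV

-54.0 mV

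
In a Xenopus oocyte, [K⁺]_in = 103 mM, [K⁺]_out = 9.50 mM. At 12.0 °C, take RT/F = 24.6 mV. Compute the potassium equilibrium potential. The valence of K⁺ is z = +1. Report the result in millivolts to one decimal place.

-58.6 mV

E = (24.6/z) · ln([K⁺]_out/[K⁺]_in) with z = +1.
= (24.6/1) · ln(9.50/103) = 24.60 · ln(0.09223)
= 24.60 · (-2.3834) = -58.63 mV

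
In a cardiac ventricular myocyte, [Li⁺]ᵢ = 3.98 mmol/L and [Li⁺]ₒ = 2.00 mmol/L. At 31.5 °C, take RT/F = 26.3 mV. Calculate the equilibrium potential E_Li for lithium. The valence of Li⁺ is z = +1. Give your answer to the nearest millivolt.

E = (26.3/z) · ln([Li⁺]_out/[Li⁺]_in) with z = +1.
= (26.3/1) · ln(2.00/3.98) = 26.30 · ln(0.5025)
= 26.30 · (-0.6881) = -18.10 mV

-18 mV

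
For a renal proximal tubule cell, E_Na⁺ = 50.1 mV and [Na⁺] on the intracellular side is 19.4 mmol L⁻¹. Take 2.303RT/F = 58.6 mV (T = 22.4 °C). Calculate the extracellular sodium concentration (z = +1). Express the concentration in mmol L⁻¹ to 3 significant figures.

139 mmol L⁻¹

Nernst: E = (58.6/1) · log₁₀([out]/[in]), so log₁₀([out]/[in]) = 50.1 × 1 / 58.6 = 0.8549.
[out]/[in] = 10^(0.8549) = 7.161.
[out] = 7.161 × 19.4 = 138.9 mmol L⁻¹.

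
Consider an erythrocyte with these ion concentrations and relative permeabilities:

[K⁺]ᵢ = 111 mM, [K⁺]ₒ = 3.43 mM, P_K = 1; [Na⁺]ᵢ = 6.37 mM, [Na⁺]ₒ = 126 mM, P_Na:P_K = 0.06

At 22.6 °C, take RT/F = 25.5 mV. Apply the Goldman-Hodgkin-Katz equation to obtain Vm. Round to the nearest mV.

Vm = 25.5 · ln[(Σ P·[cation]ₒ + Σ P·[anion]ᵢ) / (Σ P·[cation]ᵢ + Σ P·[anion]ₒ)]
Numerator = 1×3.43 + 0.06×126 = 10.99
Denominator = 1×111 + 0.06×6.37 = 111.4
Vm = 25.5 · ln(0.098669) = 25.5 × (-2.3160) = -59.06 mV

-59 mV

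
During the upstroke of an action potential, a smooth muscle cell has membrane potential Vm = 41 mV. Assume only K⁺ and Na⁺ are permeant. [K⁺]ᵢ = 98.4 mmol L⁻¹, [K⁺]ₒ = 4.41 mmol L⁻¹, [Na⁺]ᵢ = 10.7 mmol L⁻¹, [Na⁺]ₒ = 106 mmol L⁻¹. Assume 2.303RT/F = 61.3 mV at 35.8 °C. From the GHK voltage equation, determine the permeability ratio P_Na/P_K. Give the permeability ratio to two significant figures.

Let α = P_Na/P_K. GHK: Vm = 61.3·log₁₀[(Kₒ + α·Naₒ)/(Kᵢ + α·Naᵢ)].
10^(Vm/61.3) = 10^(41.0/61.3) = 4.6649
So 4.6649·(Kᵢ + α·Naᵢ) = Kₒ + α·Naₒ → α = (4.6649·98.4 − 4.41) / (106.0 − 4.6649·10.7)
α = (459 − 4.41) / (106.0 − 49.91) = 454.6/56.09 = 8.106

8.1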